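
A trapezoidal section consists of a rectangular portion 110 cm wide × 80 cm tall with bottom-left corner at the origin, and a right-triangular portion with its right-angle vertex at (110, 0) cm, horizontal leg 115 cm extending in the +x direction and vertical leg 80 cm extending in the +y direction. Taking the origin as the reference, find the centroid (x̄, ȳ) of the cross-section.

rectangular portion: A = 110 × 80 = 8800.00, centroid at (55.00, 40.00).
triangular portion: A = ½·115·80 = 4600.00, centroid at (148.33, 26.67).
ΣA = 13400.00 cm², ΣAx̄ = 1166333.33 cm³, ΣAȳ = 474666.67 cm³.
x̄ = 1166333.33/13400.00 = 87.04 cm; ȳ = 474666.67/13400.00 = 35.42 cm.

x̄ = 87.04 cm, ȳ = 35.42 cm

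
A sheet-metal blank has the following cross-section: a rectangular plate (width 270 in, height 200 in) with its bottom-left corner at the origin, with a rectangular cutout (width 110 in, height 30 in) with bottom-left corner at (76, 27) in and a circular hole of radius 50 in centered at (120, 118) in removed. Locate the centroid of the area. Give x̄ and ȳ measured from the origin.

plate: A = 270 × 200 = 54000.00, centroid at (135.00, 100.00).
hole 1: A = −(110 × 30) = -3300.00, centroid at (131.00, 42.00).
hole 2: A = −π·50² = -7853.98, centroid at (120.00, 118.00).
ΣA = 42846.02 in²
ΣAx̄ = (54000.00)(135.00) + (-3300.00)(131.00) + (-7853.98)(120.00) = 5915222.20 in³
ΣAȳ = (54000.00)(100.00) + (-3300.00)(42.00) + (-7853.98)(118.00) = 4334630.17 in³
x̄ = 5915222.20 / 42846.02 = 138.06 in
ȳ = 4334630.17 / 42846.02 = 101.17 in

x̄ = 138.06 in, ȳ = 101.17 in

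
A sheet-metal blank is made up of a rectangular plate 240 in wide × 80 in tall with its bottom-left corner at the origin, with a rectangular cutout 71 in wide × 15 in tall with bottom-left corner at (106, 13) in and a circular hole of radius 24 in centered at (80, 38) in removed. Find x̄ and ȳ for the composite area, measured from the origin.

x̄ = 123.03 in, ȳ = 41.49 in

plate: A = 240 × 80 = 19200.00, centroid at (120.00, 40.00).
hole 1: A = −(71 × 15) = -1065.00, centroid at (141.50, 20.50).
hole 2: A = −π·24² = -1809.56, centroid at (80.00, 38.00).
ΣA = 16325.44 in², ΣAx̄ = 2008537.91 in³, ΣAȳ = 677404.32 in³.
x̄ = 2008537.91/16325.44 = 123.03 in; ȳ = 677404.32/16325.44 = 41.49 in.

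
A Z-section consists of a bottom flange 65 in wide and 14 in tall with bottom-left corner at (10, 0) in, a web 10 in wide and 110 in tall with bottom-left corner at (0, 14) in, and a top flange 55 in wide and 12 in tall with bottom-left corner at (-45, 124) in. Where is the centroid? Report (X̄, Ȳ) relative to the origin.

bottom flange: A = 65 × 14 = 910.00, centroid at (42.50, 7.00).
web: A = 10 × 110 = 1100.00, centroid at (5.00, 69.00).
top flange: A = 55 × 12 = 660.00, centroid at (-17.50, 130.00).
ΣA = 2670.00 in², ΣAX̄ = 32625.00 in³, ΣAȲ = 168070.00 in³.
X̄ = 32625.00/2670.00 = 12.22 in; Ȳ = 168070.00/2670.00 = 62.95 in.

X̄ = 12.22 in, Ȳ = 62.95 in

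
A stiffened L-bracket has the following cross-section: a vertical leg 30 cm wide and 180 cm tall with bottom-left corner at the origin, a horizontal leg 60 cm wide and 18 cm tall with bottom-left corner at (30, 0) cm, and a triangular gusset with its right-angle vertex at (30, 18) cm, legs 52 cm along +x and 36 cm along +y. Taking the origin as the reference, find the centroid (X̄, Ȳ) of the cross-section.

Part | A | x̄ᵢ | ȳᵢ | A·x̄ᵢ | A·ȳᵢ
vertical leg | 5400.00 | 15.00 | 90.00 | 81000.00 | 486000.00
horizontal leg | 1080.00 | 60.00 | 9.00 | 64800.00 | 9720.00
gusset | 936.00 | 47.33 | 30.00 | 44304.00 | 28080.00
Σ | 7416.00 |  |  | 190104.00 | 523800.00
X̄ = 190104.00 / 7416.00 = 25.63 cm
Ȳ = 523800.00 / 7416.00 = 70.63 cm

X̄ = 25.63 cm, Ȳ = 70.63 cm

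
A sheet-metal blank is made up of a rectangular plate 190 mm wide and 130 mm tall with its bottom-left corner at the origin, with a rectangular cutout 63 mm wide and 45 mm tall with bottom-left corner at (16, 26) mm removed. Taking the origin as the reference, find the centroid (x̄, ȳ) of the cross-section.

x̄ = 101.16 mm, ȳ = 67.14 mm

plate: A = 190 × 130 = 24700.00, centroid at (95.00, 65.00).
hole: A = −(63 × 45) = -2835.00, centroid at (47.50, 48.50).
ΣA = 21865.00 mm², ΣAx̄ = 2211837.50 mm³, ΣAȳ = 1468002.50 mm³.
x̄ = 2211837.50/21865.00 = 101.16 mm; ȳ = 1468002.50/21865.00 = 67.14 mm.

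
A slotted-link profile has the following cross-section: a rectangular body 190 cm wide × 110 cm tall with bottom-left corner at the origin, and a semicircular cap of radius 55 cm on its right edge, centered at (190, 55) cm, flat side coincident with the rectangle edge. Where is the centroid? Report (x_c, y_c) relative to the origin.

x_c = 116.92 cm, y_c = 55.00 cm

rectangular body: A = 190 × 110 = 20900.00, centroid at (95.00, 55.00).
semicircular end: A = ½π·55² = 4751.66, centroid at (213.34, 55.00).
ΣA = 25651.66 cm², ΣAx_c = 2999231.86 cm³, ΣAy_c = 1410841.24 cm³.
x_c = 2999231.86/25651.66 = 116.92 cm; y_c = 1410841.24/25651.66 = 55.00 cm.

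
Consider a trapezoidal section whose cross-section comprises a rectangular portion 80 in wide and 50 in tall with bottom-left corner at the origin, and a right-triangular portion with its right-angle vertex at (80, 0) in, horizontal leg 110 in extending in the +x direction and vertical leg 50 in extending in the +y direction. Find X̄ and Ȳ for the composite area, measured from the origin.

X̄ = 71.23 in, Ȳ = 21.60 in

rectangular portion: A = 80 × 50 = 4000.00, centroid at (40.00, 25.00).
triangular portion: A = ½·110·50 = 2750.00, centroid at (116.67, 16.67).
ΣA = 6750.00 in², ΣAX̄ = 480833.33 in³, ΣAȲ = 145833.33 in³.
X̄ = 480833.33/6750.00 = 71.23 in; Ȳ = 145833.33/6750.00 = 21.60 in.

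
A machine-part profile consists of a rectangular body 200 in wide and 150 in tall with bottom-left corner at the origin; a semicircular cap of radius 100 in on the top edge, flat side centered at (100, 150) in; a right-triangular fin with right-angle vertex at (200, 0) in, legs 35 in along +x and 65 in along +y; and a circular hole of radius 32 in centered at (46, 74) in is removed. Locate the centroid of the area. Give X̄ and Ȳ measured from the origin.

X̄ = 106.89 in, Ȳ = 115.97 in

rectangular body: A = 200 × 150 = 30000.00, centroid at (100.00, 75.00).
semicircular top: A = ½π·100² = 15707.96, centroid at (100.00, 192.44).
triangular fin: A = ½·35·65 = 1137.50, centroid at (211.67, 21.67).
hole: A = −π·32² = -3216.99, centroid at (46.00, 74.00).
ΣA = 43628.47 in²
ΣAX̄ = (30000.00)(100.00) + (15707.96)(100.00) + (1137.50)(211.67) + (-3216.99)(46.00) = 4663585.58 in³
ΣAȲ = (30000.00)(75.00) + (15707.96)(192.44) + (1137.50)(21.67) + (-3216.99)(74.00) = 5059449.67 in³
X̄ = 4663585.58 / 43628.47 = 106.89 in
Ȳ = 5059449.67 / 43628.47 = 115.97 in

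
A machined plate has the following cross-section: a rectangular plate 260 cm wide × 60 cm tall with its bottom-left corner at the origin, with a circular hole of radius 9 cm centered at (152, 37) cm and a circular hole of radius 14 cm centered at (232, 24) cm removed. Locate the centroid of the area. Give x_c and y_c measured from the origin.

x_c = 125.36 cm, y_c = 30.13 cm

plate: A = 260 × 60 = 15600.00, centroid at (130.00, 30.00).
hole 1: A = −π·9² = -254.47, centroid at (152.00, 37.00).
hole 2: A = −π·14² = -615.75, centroid at (232.00, 24.00).
ΣA = 14729.78 cm², ΣAx_c = 1846466.21 cm³, ΣAy_c = 443806.59 cm³.
x_c = 1846466.21/14729.78 = 125.36 cm; y_c = 443806.59/14729.78 = 30.13 cm.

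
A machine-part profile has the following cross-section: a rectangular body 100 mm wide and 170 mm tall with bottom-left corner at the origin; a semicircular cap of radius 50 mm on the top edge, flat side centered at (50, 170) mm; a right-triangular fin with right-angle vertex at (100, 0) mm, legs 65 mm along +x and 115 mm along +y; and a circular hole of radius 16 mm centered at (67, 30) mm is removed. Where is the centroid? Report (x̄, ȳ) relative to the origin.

x̄ = 60.65 mm, ȳ = 97.03 mm

Part | A | x̄ᵢ | ȳᵢ | A·x̄ᵢ | A·ȳᵢ
rectangular body | 17000.00 | 50.00 | 85.00 | 850000.00 | 1445000.00
semicircular top | 3926.99 | 50.00 | 191.22 | 196349.54 | 750921.77
triangular fin | 3737.50 | 121.67 | 38.33 | 454729.17 | 143270.83
hole | -804.25 | 67.00 | 30.00 | -53884.60 | -24127.43
Σ | 23860.24 |  |  | 1447194.11 | 2315065.17
x̄ = 1447194.11 / 23860.24 = 60.65 mm
ȳ = 2315065.17 / 23860.24 = 97.03 mm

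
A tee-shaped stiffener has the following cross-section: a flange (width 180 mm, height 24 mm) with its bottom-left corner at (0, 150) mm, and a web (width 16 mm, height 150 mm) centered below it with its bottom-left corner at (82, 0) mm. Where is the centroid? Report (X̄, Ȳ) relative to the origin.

X̄ = 90.00 mm, Ȳ = 130.93 mm

Part | A | x̄ᵢ | ȳᵢ | A·x̄ᵢ | A·ȳᵢ
web | 2400.00 | 90.00 | 75.00 | 216000.00 | 180000.00
flange | 4320.00 | 90.00 | 162.00 | 388800.00 | 699840.00
Σ | 6720.00 |  |  | 604800.00 | 879840.00
X̄ = 604800.00 / 6720.00 = 90.00 mm
Ȳ = 879840.00 / 6720.00 = 130.93 mm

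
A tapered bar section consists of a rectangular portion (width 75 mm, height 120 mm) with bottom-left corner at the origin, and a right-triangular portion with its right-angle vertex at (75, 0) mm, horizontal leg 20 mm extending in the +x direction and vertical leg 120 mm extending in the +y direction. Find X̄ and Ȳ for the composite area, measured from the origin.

X̄ = 42.70 mm, Ȳ = 57.65 mm

rectangular portion: A = 75 × 120 = 9000.00, centroid at (37.50, 60.00).
triangular portion: A = ½·20·120 = 1200.00, centroid at (81.67, 40.00).
ΣA = 10200.00 mm²
ΣAX̄ = (9000.00)(37.50) + (1200.00)(81.67) = 435500.00 mm³
ΣAȲ = (9000.00)(60.00) + (1200.00)(40.00) = 588000.00 mm³
X̄ = 435500.00 / 10200.00 = 42.70 mm
Ȳ = 588000.00 / 10200.00 = 57.65 mm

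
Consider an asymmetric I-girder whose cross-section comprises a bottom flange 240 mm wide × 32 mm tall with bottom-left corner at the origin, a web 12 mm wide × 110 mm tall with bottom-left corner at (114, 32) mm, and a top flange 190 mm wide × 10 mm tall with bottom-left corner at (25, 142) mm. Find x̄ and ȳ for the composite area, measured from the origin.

x̄ = 120.00 mm, ȳ = 47.43 mm

bottom flange: A = 240 × 32 = 7680.00, centroid at (120.00, 16.00).
web: A = 12 × 110 = 1320.00, centroid at (120.00, 87.00).
top flange: A = 190 × 10 = 1900.00, centroid at (120.00, 147.00).
ΣA = 10900.00 mm²
ΣAx̄ = (7680.00)(120.00) + (1320.00)(120.00) + (1900.00)(120.00) = 1308000.00 mm³
ΣAȳ = (7680.00)(16.00) + (1320.00)(87.00) + (1900.00)(147.00) = 517020.00 mm³
x̄ = 1308000.00 / 10900.00 = 120.00 mm
ȳ = 517020.00 / 10900.00 = 47.43 mm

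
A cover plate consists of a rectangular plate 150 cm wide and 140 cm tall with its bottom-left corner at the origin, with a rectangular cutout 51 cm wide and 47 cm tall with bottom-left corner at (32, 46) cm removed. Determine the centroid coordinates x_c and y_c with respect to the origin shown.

plate: A = 150 × 140 = 21000.00, centroid at (75.00, 70.00).
hole: A = −(51 × 47) = -2397.00, centroid at (57.50, 69.50).
ΣA = 18603.00 cm², ΣAx_c = 1437172.50 cm³, ΣAy_c = 1303408.50 cm³.
x_c = 1437172.50/18603.00 = 77.25 cm; y_c = 1303408.50/18603.00 = 70.06 cm.

x_c = 77.25 cm, y_c = 70.06 cm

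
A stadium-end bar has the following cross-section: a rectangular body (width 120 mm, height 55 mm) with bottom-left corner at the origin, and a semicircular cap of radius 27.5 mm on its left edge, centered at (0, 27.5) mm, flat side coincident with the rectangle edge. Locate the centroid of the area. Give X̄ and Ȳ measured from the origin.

Part | A | x̄ᵢ | ȳᵢ | A·x̄ᵢ | A·ȳᵢ
rectangular body | 6600.00 | 60.00 | 27.50 | 396000.00 | 181500.00
semicircular end | 1187.91 | -11.67 | 27.50 | -13864.58 | 32667.65
Σ | 7787.91 |  |  | 382135.42 | 214167.65
X̄ = 382135.42 / 7787.91 = 49.07 mm
Ȳ = 214167.65 / 7787.91 = 27.50 mm

X̄ = 49.07 mm, Ȳ = 27.50 mm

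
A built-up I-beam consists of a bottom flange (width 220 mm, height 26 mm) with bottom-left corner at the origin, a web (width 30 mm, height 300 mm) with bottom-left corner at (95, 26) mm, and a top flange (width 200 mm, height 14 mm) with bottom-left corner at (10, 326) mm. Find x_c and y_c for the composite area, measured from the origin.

bottom flange: A = 220 × 26 = 5720.00, centroid at (110.00, 13.00).
web: A = 30 × 300 = 9000.00, centroid at (110.00, 176.00).
top flange: A = 200 × 14 = 2800.00, centroid at (110.00, 333.00).
ΣA = 17520.00 mm², ΣAx_c = 1927200.00 mm³, ΣAy_c = 2590760.00 mm³.
x_c = 1927200.00/17520.00 = 110.00 mm; y_c = 2590760.00/17520.00 = 147.87 mm.

x_c = 110.00 mm, y_c = 147.87 mm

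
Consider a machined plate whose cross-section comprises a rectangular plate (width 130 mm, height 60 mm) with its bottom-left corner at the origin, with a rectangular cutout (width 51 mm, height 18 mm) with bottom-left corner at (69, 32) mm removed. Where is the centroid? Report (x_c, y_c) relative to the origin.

Part | A | x̄ᵢ | ȳᵢ | A·x̄ᵢ | A·ȳᵢ
plate | 7800.00 | 65.00 | 30.00 | 507000.00 | 234000.00
hole | -918.00 | 94.50 | 41.00 | -86751.00 | -37638.00
Σ | 6882.00 |  |  | 420249.00 | 196362.00
x_c = 420249.00 / 6882.00 = 61.06 mm
y_c = 196362.00 / 6882.00 = 28.53 mm

x_c = 61.06 mm, y_c = 28.53 mm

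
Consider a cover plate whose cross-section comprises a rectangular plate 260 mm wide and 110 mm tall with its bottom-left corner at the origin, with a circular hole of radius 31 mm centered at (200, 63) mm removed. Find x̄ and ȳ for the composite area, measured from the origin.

x̄ = 121.74 mm, ȳ = 54.06 mm

plate: A = 260 × 110 = 28600.00, centroid at (130.00, 55.00).
hole: A = −π·31² = -3019.07, centroid at (200.00, 63.00).
ΣA = 25580.93 mm²
ΣAx̄ = (28600.00)(130.00) + (-3019.07)(200.00) = 3114185.89 mm³
ΣAȳ = (28600.00)(55.00) + (-3019.07)(63.00) = 1382798.56 mm³
x̄ = 3114185.89 / 25580.93 = 121.74 mm
ȳ = 1382798.56 / 25580.93 = 54.06 mm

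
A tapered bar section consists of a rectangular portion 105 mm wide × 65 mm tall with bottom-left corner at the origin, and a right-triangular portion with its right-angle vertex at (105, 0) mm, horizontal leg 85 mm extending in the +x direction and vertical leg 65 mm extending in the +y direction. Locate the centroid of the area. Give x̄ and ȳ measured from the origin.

x̄ = 75.79 mm, ȳ = 29.38 mm

rectangular portion: A = 105 × 65 = 6825.00, centroid at (52.50, 32.50).
triangular portion: A = ½·85·65 = 2762.50, centroid at (133.33, 21.67).
ΣA = 9587.50 mm²
ΣAx̄ = (6825.00)(52.50) + (2762.50)(133.33) = 726645.83 mm³
ΣAȳ = (6825.00)(32.50) + (2762.50)(21.67) = 281666.67 mm³
x̄ = 726645.83 / 9587.50 = 75.79 mm
ȳ = 281666.67 / 9587.50 = 29.38 mm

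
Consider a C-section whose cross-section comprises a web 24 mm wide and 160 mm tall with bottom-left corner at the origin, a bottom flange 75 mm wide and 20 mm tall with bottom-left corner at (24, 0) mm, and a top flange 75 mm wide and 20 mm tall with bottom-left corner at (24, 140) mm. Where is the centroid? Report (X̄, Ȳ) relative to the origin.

web: A = 24 × 160 = 3840.00, centroid at (12.00, 80.00).
bottom flange: A = 75 × 20 = 1500.00, centroid at (61.50, 10.00).
top flange: A = 75 × 20 = 1500.00, centroid at (61.50, 150.00).
ΣA = 6840.00 mm²
ΣAX̄ = (3840.00)(12.00) + (1500.00)(61.50) + (1500.00)(61.50) = 230580.00 mm³
ΣAȲ = (3840.00)(80.00) + (1500.00)(10.00) + (1500.00)(150.00) = 547200.00 mm³
X̄ = 230580.00 / 6840.00 = 33.71 mm
Ȳ = 547200.00 / 6840.00 = 80.00 mm

X̄ = 33.71 mm, Ȳ = 80.00 mm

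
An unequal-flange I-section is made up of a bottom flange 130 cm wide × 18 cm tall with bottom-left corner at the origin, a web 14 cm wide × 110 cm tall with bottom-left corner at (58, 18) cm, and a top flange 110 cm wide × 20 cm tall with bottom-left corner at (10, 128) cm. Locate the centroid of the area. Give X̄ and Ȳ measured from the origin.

bottom flange: A = 130 × 18 = 2340.00, centroid at (65.00, 9.00).
web: A = 14 × 110 = 1540.00, centroid at (65.00, 73.00).
top flange: A = 110 × 20 = 2200.00, centroid at (65.00, 138.00).
ΣA = 6080.00 cm²
ΣAX̄ = (2340.00)(65.00) + (1540.00)(65.00) + (2200.00)(65.00) = 395200.00 cm³
ΣAȲ = (2340.00)(9.00) + (1540.00)(73.00) + (2200.00)(138.00) = 437080.00 cm³
X̄ = 395200.00 / 6080.00 = 65.00 cm
Ȳ = 437080.00 / 6080.00 = 71.89 cm

X̄ = 65.00 cm, Ȳ = 71.89 cm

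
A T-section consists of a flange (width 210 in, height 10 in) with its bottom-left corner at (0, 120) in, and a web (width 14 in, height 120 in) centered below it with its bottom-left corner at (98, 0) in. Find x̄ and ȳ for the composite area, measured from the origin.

web: A = 14 × 120 = 1680.00, centroid at (105.00, 60.00).
flange: A = 210 × 10 = 2100.00, centroid at (105.00, 125.00).
ΣA = 3780.00 in²
ΣAx̄ = (1680.00)(105.00) + (2100.00)(105.00) = 396900.00 in³
ΣAȳ = (1680.00)(60.00) + (2100.00)(125.00) = 363300.00 in³
x̄ = 396900.00 / 3780.00 = 105.00 in
ȳ = 363300.00 / 3780.00 = 96.11 in

x̄ = 105.00 in, ȳ = 96.11 in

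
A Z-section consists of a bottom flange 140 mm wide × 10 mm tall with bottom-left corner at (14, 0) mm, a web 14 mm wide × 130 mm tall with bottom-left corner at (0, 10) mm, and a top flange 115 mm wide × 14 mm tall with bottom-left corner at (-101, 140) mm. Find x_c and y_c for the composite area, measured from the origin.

x_c = 12.49 mm, y_c = 78.71 mm

bottom flange: A = 140 × 10 = 1400.00, centroid at (84.00, 5.00).
web: A = 14 × 130 = 1820.00, centroid at (7.00, 75.00).
top flange: A = 115 × 14 = 1610.00, centroid at (-43.50, 147.00).
ΣA = 4830.00 mm², ΣAx_c = 60305.00 mm³, ΣAy_c = 380170.00 mm³.
x_c = 60305.00/4830.00 = 12.49 mm; y_c = 380170.00/4830.00 = 78.71 mm.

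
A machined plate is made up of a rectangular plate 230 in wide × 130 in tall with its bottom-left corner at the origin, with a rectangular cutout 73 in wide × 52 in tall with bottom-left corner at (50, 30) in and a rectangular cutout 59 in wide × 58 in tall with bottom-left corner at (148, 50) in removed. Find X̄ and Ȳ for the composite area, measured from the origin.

plate: A = 230 × 130 = 29900.00, centroid at (115.00, 65.00).
hole 1: A = −(73 × 52) = -3796.00, centroid at (86.50, 56.00).
hole 2: A = −(59 × 58) = -3422.00, centroid at (177.50, 79.00).
ΣA = 22682.00 in²
ΣAX̄ = (29900.00)(115.00) + (-3796.00)(86.50) + (-3422.00)(177.50) = 2502741.00 in³
ΣAȲ = (29900.00)(65.00) + (-3796.00)(56.00) + (-3422.00)(79.00) = 1460586.00 in³
X̄ = 2502741.00 / 22682.00 = 110.34 in
Ȳ = 1460586.00 / 22682.00 = 64.39 in

X̄ = 110.34 in, Ȳ = 64.39 in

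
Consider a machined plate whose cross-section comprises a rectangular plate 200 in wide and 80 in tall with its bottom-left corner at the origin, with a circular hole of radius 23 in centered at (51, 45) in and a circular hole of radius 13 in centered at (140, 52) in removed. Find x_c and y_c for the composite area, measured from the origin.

plate: A = 200 × 80 = 16000.00, centroid at (100.00, 40.00).
hole 1: A = −π·23² = -1661.90, centroid at (51.00, 45.00).
hole 2: A = −π·13² = -530.93, centroid at (140.00, 52.00).
ΣA = 13807.17 in²
ΣAx_c = (16000.00)(100.00) + (-1661.90)(51.00) + (-530.93)(140.00) = 1440912.89 in³
ΣAy_c = (16000.00)(40.00) + (-1661.90)(45.00) + (-530.93)(52.00) = 537606.07 in³
x_c = 1440912.89 / 13807.17 = 104.36 in
y_c = 537606.07 / 13807.17 = 38.94 in

x_c = 104.36 in, y_c = 38.94 in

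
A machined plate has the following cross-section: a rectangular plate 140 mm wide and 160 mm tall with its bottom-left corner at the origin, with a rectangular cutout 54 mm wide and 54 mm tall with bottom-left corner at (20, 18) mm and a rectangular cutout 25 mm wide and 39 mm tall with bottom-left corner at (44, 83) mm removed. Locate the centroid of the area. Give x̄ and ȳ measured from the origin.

plate: A = 140 × 160 = 22400.00, centroid at (70.00, 80.00).
hole 1: A = −(54 × 54) = -2916.00, centroid at (47.00, 45.00).
hole 2: A = −(25 × 39) = -975.00, centroid at (56.50, 102.50).
ΣA = 18509.00 mm²
ΣAx̄ = (22400.00)(70.00) + (-2916.00)(47.00) + (-975.00)(56.50) = 1375860.50 mm³
ΣAȳ = (22400.00)(80.00) + (-2916.00)(45.00) + (-975.00)(102.50) = 1560842.50 mm³
x̄ = 1375860.50 / 18509.00 = 74.33 mm
ȳ = 1560842.50 / 18509.00 = 84.33 mm

x̄ = 74.33 mm, ȳ = 84.33 mm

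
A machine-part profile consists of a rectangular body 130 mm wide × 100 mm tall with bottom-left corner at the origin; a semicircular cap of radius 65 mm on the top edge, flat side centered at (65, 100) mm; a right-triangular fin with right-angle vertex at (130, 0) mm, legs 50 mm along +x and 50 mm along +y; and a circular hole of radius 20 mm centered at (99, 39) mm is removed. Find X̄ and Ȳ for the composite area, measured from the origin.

X̄ = 68.02 mm, Ȳ = 74.81 mm

rectangular body: A = 130 × 100 = 13000.00, centroid at (65.00, 50.00).
semicircular top: A = ½π·65² = 6636.61, centroid at (65.00, 127.59).
triangular fin: A = ½·50·50 = 1250.00, centroid at (146.67, 16.67).
hole: A = −π·20² = -1256.64, centroid at (99.00, 39.00).
ΣA = 19629.98 mm²
ΣAX̄ = (13000.00)(65.00) + (6636.61)(65.00) + (1250.00)(146.67) + (-1256.64)(99.00) = 1335306.21 mm³
ΣAȲ = (13000.00)(50.00) + (6636.61)(127.59) + (1250.00)(16.67) + (-1256.64)(39.00) = 1468569.27 mm³
X̄ = 1335306.21 / 19629.98 = 68.02 mm
Ȳ = 1468569.27 / 19629.98 = 74.81 mm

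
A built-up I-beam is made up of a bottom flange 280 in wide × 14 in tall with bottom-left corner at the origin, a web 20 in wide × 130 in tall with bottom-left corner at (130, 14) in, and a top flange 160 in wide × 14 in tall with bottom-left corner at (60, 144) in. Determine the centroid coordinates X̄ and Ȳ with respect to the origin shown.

bottom flange: A = 280 × 14 = 3920.00, centroid at (140.00, 7.00).
web: A = 20 × 130 = 2600.00, centroid at (140.00, 79.00).
top flange: A = 160 × 14 = 2240.00, centroid at (140.00, 151.00).
ΣA = 8760.00 in², ΣAX̄ = 1226400.00 in³, ΣAȲ = 571080.00 in³.
X̄ = 1226400.00/8760.00 = 140.00 in; Ȳ = 571080.00/8760.00 = 65.19 in.

X̄ = 140.00 in, Ȳ = 65.19 in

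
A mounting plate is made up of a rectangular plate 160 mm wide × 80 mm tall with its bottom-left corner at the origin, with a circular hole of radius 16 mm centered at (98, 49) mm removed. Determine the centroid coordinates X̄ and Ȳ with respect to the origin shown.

plate: A = 160 × 80 = 12800.00, centroid at (80.00, 40.00).
hole: A = −π·16² = -804.25, centroid at (98.00, 49.00).
ΣA = 11995.75 mm²
ΣAX̄ = (12800.00)(80.00) + (-804.25)(98.00) = 945183.72 mm³
ΣAȲ = (12800.00)(40.00) + (-804.25)(49.00) = 472591.86 mm³
X̄ = 945183.72 / 11995.75 = 78.79 mm
Ȳ = 472591.86 / 11995.75 = 39.40 mm

X̄ = 78.79 mm, Ȳ = 39.40 mm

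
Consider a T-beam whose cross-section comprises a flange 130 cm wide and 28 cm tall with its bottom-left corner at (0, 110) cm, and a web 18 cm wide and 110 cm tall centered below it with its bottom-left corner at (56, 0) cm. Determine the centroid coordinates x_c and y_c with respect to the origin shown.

x_c = 65.00 cm, y_c = 99.69 cm

Part | A | x̄ᵢ | ȳᵢ | A·x̄ᵢ | A·ȳᵢ
web | 1980.00 | 65.00 | 55.00 | 128700.00 | 108900.00
flange | 3640.00 | 65.00 | 124.00 | 236600.00 | 451360.00
Σ | 5620.00 |  |  | 365300.00 | 560260.00
x_c = 365300.00 / 5620.00 = 65.00 cm
y_c = 560260.00 / 5620.00 = 99.69 cm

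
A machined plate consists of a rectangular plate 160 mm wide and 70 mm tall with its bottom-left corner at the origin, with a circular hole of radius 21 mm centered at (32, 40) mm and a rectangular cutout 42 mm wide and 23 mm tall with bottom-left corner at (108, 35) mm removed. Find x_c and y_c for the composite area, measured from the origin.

x_c = 82.17 mm, y_c = 32.96 mm

Part | A | x̄ᵢ | ȳᵢ | A·x̄ᵢ | A·ȳᵢ
plate | 11200.00 | 80.00 | 35.00 | 896000.00 | 392000.00
hole 1 | -1385.44 | 32.00 | 40.00 | -44334.16 | -55417.69
hole 2 | -966.00 | 129.00 | 46.50 | -124614.00 | -44919.00
Σ | 8848.56 |  |  | 727051.84 | 291663.31
x_c = 727051.84 / 8848.56 = 82.17 mm
y_c = 291663.31 / 8848.56 = 32.96 mm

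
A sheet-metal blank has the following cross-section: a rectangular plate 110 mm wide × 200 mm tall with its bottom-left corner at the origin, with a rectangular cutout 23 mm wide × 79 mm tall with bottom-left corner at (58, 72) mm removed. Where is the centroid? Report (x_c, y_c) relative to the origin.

plate: A = 110 × 200 = 22000.00, centroid at (55.00, 100.00).
hole: A = −(23 × 79) = -1817.00, centroid at (69.50, 111.50).
ΣA = 20183.00 mm², ΣAx_c = 1083718.50 mm³, ΣAy_c = 1997404.50 mm³.
x_c = 1083718.50/20183.00 = 53.69 mm; y_c = 1997404.50/20183.00 = 98.96 mm.

x_c = 53.69 mm, y_c = 98.96 mm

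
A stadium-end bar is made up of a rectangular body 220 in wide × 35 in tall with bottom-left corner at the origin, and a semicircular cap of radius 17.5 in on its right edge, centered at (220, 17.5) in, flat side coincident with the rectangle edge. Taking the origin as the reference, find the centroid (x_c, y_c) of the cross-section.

x_c = 116.90 in, y_c = 17.50 in

Part | A | x̄ᵢ | ȳᵢ | A·x̄ᵢ | A·ȳᵢ
rectangular body | 7700.00 | 110.00 | 17.50 | 847000.00 | 134750.00
semicircular end | 481.06 | 227.43 | 17.50 | 109405.32 | 8418.49
Σ | 8181.06 |  |  | 956405.32 | 143168.49
x_c = 956405.32 / 8181.06 = 116.90 in
y_c = 143168.49 / 8181.06 = 17.50 in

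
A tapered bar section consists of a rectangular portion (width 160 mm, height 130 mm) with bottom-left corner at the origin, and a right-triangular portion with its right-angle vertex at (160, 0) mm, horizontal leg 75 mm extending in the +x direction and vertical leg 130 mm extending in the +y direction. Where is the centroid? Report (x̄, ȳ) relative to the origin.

x̄ = 99.94 mm, ȳ = 60.89 mm

rectangular portion: A = 160 × 130 = 20800.00, centroid at (80.00, 65.00).
triangular portion: A = ½·75·130 = 4875.00, centroid at (185.00, 43.33).
ΣA = 25675.00 mm², ΣAx̄ = 2565875.00 mm³, ΣAȳ = 1563250.00 mm³.
x̄ = 2565875.00/25675.00 = 99.94 mm; ȳ = 1563250.00/25675.00 = 60.89 mm.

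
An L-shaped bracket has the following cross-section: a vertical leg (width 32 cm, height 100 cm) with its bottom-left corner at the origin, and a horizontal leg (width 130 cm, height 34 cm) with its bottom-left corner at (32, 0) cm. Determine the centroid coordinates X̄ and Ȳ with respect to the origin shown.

vertical leg: A = 32 × 100 = 3200.00, centroid at (16.00, 50.00).
horizontal leg: A = 130 × 34 = 4420.00, centroid at (97.00, 17.00).
ΣA = 7620.00 cm², ΣAX̄ = 479940.00 cm³, ΣAȲ = 235140.00 cm³.
X̄ = 479940.00/7620.00 = 62.98 cm; Ȳ = 235140.00/7620.00 = 30.86 cm.

X̄ = 62.98 cm, Ȳ = 30.86 cm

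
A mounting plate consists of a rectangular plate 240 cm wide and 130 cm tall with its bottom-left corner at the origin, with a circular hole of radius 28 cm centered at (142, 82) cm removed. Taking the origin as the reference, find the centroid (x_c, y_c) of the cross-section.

Part | A | x̄ᵢ | ȳᵢ | A·x̄ᵢ | A·ȳᵢ
plate | 31200.00 | 120.00 | 65.00 | 3744000.00 | 2028000.00
hole | -2463.01 | 142.00 | 82.00 | -349747.23 | -201966.71
Σ | 28736.99 |  |  | 3394252.77 | 1826033.29
x_c = 3394252.77 / 28736.99 = 118.11 cm
y_c = 1826033.29 / 28736.99 = 63.54 cm

x_c = 118.11 cm, y_c = 63.54 cm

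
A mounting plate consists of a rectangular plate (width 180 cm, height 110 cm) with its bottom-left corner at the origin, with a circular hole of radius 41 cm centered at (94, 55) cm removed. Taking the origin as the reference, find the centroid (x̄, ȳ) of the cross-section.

x̄ = 88.55 cm, ȳ = 55.00 cm

plate: A = 180 × 110 = 19800.00, centroid at (90.00, 55.00).
hole: A = −π·41² = -5281.02, centroid at (94.00, 55.00).
ΣA = 14518.98 cm², ΣAx̄ = 1285584.38 cm³, ΣAȳ = 798544.05 cm³.
x̄ = 1285584.38/14518.98 = 88.55 cm; ȳ = 798544.05/14518.98 = 55.00 cm.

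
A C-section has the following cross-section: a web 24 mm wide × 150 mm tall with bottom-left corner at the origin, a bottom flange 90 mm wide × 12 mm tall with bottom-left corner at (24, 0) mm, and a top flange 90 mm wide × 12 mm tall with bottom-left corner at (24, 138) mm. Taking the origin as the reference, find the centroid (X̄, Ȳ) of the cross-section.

X̄ = 33.38 mm, Ȳ = 75.00 mm

web: A = 24 × 150 = 3600.00, centroid at (12.00, 75.00).
bottom flange: A = 90 × 12 = 1080.00, centroid at (69.00, 6.00).
top flange: A = 90 × 12 = 1080.00, centroid at (69.00, 144.00).
ΣA = 5760.00 mm²
ΣAX̄ = (3600.00)(12.00) + (1080.00)(69.00) + (1080.00)(69.00) = 192240.00 mm³
ΣAȲ = (3600.00)(75.00) + (1080.00)(6.00) + (1080.00)(144.00) = 432000.00 mm³
X̄ = 192240.00 / 5760.00 = 33.38 mm
Ȳ = 432000.00 / 5760.00 = 75.00 mm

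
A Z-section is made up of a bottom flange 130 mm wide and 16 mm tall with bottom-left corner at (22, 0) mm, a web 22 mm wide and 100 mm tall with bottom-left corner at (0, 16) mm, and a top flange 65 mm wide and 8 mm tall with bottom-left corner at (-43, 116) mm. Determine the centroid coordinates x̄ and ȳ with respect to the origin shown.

Part | A | x̄ᵢ | ȳᵢ | A·x̄ᵢ | A·ȳᵢ
bottom flange | 2080.00 | 87.00 | 8.00 | 180960.00 | 16640.00
web | 2200.00 | 11.00 | 66.00 | 24200.00 | 145200.00
top flange | 520.00 | -10.50 | 120.00 | -5460.00 | 62400.00
Σ | 4800.00 |  |  | 199700.00 | 224240.00
x̄ = 199700.00 / 4800.00 = 41.60 mm
ȳ = 224240.00 / 4800.00 = 46.72 mm

x̄ = 41.60 mm, ȳ = 46.72 mm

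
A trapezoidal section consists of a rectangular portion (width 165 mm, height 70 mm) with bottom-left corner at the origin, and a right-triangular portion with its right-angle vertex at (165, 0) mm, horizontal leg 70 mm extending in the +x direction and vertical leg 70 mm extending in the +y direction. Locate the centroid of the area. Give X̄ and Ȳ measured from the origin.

X̄ = 101.02 mm, Ȳ = 32.96 mm

rectangular portion: A = 165 × 70 = 11550.00, centroid at (82.50, 35.00).
triangular portion: A = ½·70·70 = 2450.00, centroid at (188.33, 23.33).
ΣA = 14000.00 mm², ΣAX̄ = 1414291.67 mm³, ΣAȲ = 461416.67 mm³.
X̄ = 1414291.67/14000.00 = 101.02 mm; Ȳ = 461416.67/14000.00 = 32.96 mm.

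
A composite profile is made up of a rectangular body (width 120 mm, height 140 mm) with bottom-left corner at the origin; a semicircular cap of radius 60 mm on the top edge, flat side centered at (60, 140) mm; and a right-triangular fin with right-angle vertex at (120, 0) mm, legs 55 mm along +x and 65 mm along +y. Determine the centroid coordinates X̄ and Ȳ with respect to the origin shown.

X̄ = 65.78 mm, Ȳ = 88.70 mm

rectangular body: A = 120 × 140 = 16800.00, centroid at (60.00, 70.00).
semicircular top: A = ½π·60² = 5654.87, centroid at (60.00, 165.46).
triangular fin: A = ½·55·65 = 1787.50, centroid at (138.33, 21.67).
ΣA = 24242.37 mm²
ΣAX̄ = (16800.00)(60.00) + (5654.87)(60.00) + (1787.50)(138.33) = 1594562.84 mm³
ΣAȲ = (16800.00)(70.00) + (5654.87)(165.46) + (1787.50)(21.67) = 2150410.52 mm³
X̄ = 1594562.84 / 24242.37 = 65.78 mm
Ȳ = 2150410.52 / 24242.37 = 88.70 mm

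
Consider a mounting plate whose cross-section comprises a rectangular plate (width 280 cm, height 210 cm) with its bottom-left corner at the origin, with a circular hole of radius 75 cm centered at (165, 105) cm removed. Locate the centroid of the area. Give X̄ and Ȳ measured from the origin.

X̄ = 129.26 cm, Ȳ = 105.00 cm

plate: A = 280 × 210 = 58800.00, centroid at (140.00, 105.00).
hole: A = −π·75² = -17671.46, centroid at (165.00, 105.00).
ΣA = 41128.54 cm², ΣAX̄ = 5316209.32 cm³, ΣAȲ = 4318496.84 cm³.
X̄ = 5316209.32/41128.54 = 129.26 cm; Ȳ = 4318496.84/41128.54 = 105.00 cm.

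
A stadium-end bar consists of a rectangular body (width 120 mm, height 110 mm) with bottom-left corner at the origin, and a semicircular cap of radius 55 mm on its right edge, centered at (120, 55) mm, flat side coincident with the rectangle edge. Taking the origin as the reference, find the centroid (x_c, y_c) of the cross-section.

x_c = 82.06 mm, y_c = 55.00 mm

rectangular body: A = 120 × 110 = 13200.00, centroid at (60.00, 55.00).
semicircular end: A = ½π·55² = 4751.66, centroid at (143.34, 55.00).
ΣA = 17951.66 mm², ΣAx_c = 1473115.73 mm³, ΣAy_c = 987341.24 mm³.
x_c = 1473115.73/17951.66 = 82.06 mm; y_c = 987341.24/17951.66 = 55.00 mm.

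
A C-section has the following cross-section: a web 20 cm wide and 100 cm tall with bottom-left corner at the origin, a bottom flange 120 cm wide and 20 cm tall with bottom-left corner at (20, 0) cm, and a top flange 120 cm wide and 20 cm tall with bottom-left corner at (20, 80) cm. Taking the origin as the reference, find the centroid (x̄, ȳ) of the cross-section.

x̄ = 59.41 cm, ȳ = 50.00 cm

web: A = 20 × 100 = 2000.00, centroid at (10.00, 50.00).
bottom flange: A = 120 × 20 = 2400.00, centroid at (80.00, 10.00).
top flange: A = 120 × 20 = 2400.00, centroid at (80.00, 90.00).
ΣA = 6800.00 cm², ΣAx̄ = 404000.00 cm³, ΣAȳ = 340000.00 cm³.
x̄ = 404000.00/6800.00 = 59.41 cm; ȳ = 340000.00/6800.00 = 50.00 cm.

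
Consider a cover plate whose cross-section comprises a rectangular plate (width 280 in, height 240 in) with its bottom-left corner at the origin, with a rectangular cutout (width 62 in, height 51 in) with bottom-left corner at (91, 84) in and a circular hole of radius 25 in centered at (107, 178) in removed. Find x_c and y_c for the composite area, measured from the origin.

x_c = 141.96 in, y_c = 118.70 in

Part | A | x̄ᵢ | ȳᵢ | A·x̄ᵢ | A·ȳᵢ
plate | 67200.00 | 140.00 | 120.00 | 9408000.00 | 8064000.00
hole 1 | -3162.00 | 122.00 | 109.50 | -385764.00 | -346239.00
hole 2 | -1963.50 | 107.00 | 178.00 | -210094.01 | -349502.18
Σ | 62074.50 |  |  | 8812141.99 | 7368258.82
x_c = 8812141.99 / 62074.50 = 141.96 in
y_c = 7368258.82 / 62074.50 = 118.70 in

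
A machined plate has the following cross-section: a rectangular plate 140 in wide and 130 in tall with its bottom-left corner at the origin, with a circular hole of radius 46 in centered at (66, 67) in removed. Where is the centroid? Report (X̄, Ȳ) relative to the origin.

X̄ = 72.30 in, Ȳ = 63.85 in

plate: A = 140 × 130 = 18200.00, centroid at (70.00, 65.00).
hole: A = −π·46² = -6647.61, centroid at (66.00, 67.00).
ΣA = 11552.39 in², ΣAX̄ = 835257.74 in³, ΣAȲ = 737610.13 in³.
X̄ = 835257.74/11552.39 = 72.30 in; Ȳ = 737610.13/11552.39 = 63.85 in.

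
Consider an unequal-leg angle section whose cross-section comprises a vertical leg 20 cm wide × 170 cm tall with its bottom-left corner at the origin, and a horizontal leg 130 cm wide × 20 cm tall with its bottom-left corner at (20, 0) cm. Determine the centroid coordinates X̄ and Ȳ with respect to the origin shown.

X̄ = 42.50 cm, Ȳ = 52.50 cm

vertical leg: A = 20 × 170 = 3400.00, centroid at (10.00, 85.00).
horizontal leg: A = 130 × 20 = 2600.00, centroid at (85.00, 10.00).
ΣA = 6000.00 cm², ΣAX̄ = 255000.00 cm³, ΣAȲ = 315000.00 cm³.
X̄ = 255000.00/6000.00 = 42.50 cm; Ȳ = 315000.00/6000.00 = 52.50 cm.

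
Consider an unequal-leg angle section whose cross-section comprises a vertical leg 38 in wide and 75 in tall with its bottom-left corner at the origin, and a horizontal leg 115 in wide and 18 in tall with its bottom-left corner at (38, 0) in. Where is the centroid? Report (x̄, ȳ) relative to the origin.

vertical leg: A = 38 × 75 = 2850.00, centroid at (19.00, 37.50).
horizontal leg: A = 115 × 18 = 2070.00, centroid at (95.50, 9.00).
ΣA = 4920.00 in²
ΣAx̄ = (2850.00)(19.00) + (2070.00)(95.50) = 251835.00 in³
ΣAȳ = (2850.00)(37.50) + (2070.00)(9.00) = 125505.00 in³
x̄ = 251835.00 / 4920.00 = 51.19 in
ȳ = 125505.00 / 4920.00 = 25.51 in

x̄ = 51.19 in, ȳ = 25.51 in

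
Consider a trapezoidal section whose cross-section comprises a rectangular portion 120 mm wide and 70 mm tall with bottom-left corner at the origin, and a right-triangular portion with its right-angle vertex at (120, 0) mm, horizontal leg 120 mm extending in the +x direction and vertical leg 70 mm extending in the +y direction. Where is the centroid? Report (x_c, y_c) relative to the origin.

Part | A | x̄ᵢ | ȳᵢ | A·x̄ᵢ | A·ȳᵢ
rectangular portion | 8400.00 | 60.00 | 35.00 | 504000.00 | 294000.00
triangular portion | 4200.00 | 160.00 | 23.33 | 672000.00 | 98000.00
Σ | 12600.00 |  |  | 1176000.00 | 392000.00
x_c = 1176000.00 / 12600.00 = 93.33 mm
y_c = 392000.00 / 12600.00 = 31.11 mm

x_c = 93.33 mm, y_c = 31.11 mm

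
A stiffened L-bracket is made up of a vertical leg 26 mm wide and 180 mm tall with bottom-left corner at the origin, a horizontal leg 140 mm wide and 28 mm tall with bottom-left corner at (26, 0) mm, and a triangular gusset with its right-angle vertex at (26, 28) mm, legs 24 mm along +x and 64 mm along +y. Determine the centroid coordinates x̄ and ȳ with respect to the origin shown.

vertical leg: A = 26 × 180 = 4680.00, centroid at (13.00, 90.00).
horizontal leg: A = 140 × 28 = 3920.00, centroid at (96.00, 14.00).
gusset: A = ½·24·64 = 768.00, centroid at (34.00, 49.33).
ΣA = 9368.00 mm²
ΣAx̄ = (4680.00)(13.00) + (3920.00)(96.00) + (768.00)(34.00) = 463272.00 mm³
ΣAȳ = (4680.00)(90.00) + (3920.00)(14.00) + (768.00)(49.33) = 513968.00 mm³
x̄ = 463272.00 / 9368.00 = 49.45 mm
ȳ = 513968.00 / 9368.00 = 54.86 mm

x̄ = 49.45 mm, ȳ = 54.86 mm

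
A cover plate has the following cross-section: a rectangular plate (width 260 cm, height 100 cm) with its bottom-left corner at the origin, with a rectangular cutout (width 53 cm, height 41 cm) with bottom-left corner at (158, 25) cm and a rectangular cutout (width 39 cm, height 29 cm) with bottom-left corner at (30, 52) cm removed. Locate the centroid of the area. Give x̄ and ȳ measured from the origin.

Part | A | x̄ᵢ | ȳᵢ | A·x̄ᵢ | A·ȳᵢ
plate | 26000.00 | 130.00 | 50.00 | 3380000.00 | 1300000.00
hole 1 | -2173.00 | 184.50 | 45.50 | -400918.50 | -98871.50
hole 2 | -1131.00 | 49.50 | 66.50 | -55984.50 | -75211.50
Σ | 22696.00 |  |  | 2923097.00 | 1125917.00
x̄ = 2923097.00 / 22696.00 = 128.79 cm
ȳ = 1125917.00 / 22696.00 = 49.61 cm

x̄ = 128.79 cm, ȳ = 49.61 cm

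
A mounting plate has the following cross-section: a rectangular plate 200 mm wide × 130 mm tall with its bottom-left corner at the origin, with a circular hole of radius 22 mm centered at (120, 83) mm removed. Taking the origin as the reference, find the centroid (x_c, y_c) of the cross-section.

x_c = 98.76 mm, y_c = 63.88 mm

plate: A = 200 × 130 = 26000.00, centroid at (100.00, 65.00).
hole: A = −π·22² = -1520.53, centroid at (120.00, 83.00).
ΣA = 24479.47 mm², ΣAx_c = 2417536.30 mm³, ΣAy_c = 1563795.94 mm³.
x_c = 2417536.30/24479.47 = 98.76 mm; y_c = 1563795.94/24479.47 = 63.88 mm.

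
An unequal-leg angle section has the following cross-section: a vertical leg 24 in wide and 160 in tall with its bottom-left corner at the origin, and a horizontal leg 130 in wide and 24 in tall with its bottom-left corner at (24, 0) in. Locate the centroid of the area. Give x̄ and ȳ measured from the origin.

Part | A | x̄ᵢ | ȳᵢ | A·x̄ᵢ | A·ȳᵢ
vertical leg | 3840.00 | 12.00 | 80.00 | 46080.00 | 307200.00
horizontal leg | 3120.00 | 89.00 | 12.00 | 277680.00 | 37440.00
Σ | 6960.00 |  |  | 323760.00 | 344640.00
x̄ = 323760.00 / 6960.00 = 46.52 in
ȳ = 344640.00 / 6960.00 = 49.52 in

x̄ = 46.52 in, ȳ = 49.52 in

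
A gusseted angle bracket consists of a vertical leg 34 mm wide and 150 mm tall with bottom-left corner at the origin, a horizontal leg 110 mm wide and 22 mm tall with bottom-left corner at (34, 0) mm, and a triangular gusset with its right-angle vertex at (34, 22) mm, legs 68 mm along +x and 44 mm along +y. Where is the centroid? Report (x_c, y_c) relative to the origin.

x_c = 42.91 mm, y_c = 51.46 mm

Part | A | x̄ᵢ | ȳᵢ | A·x̄ᵢ | A·ȳᵢ
vertical leg | 5100.00 | 17.00 | 75.00 | 86700.00 | 382500.00
horizontal leg | 2420.00 | 89.00 | 11.00 | 215380.00 | 26620.00
gusset | 1496.00 | 56.67 | 36.67 | 84773.33 | 54853.33
Σ | 9016.00 |  |  | 386853.33 | 463973.33
x_c = 386853.33 / 9016.00 = 42.91 mm
y_c = 463973.33 / 9016.00 = 51.46 mm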